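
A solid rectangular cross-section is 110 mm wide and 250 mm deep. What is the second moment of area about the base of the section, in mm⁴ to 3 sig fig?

I_base ≈ 5.73 × 10⁸ mm⁴

The section: 110 × 250, A = 27 500 mm², y = 125 mm, Ī = 143 229 167 mm⁴.
Transfer it to the base of the section using Ī + A·d² with d = y − 0:
  the section: d = 125 mm → contributes +572 916 667 mm⁴
Total I = 572 916 667 mm⁴.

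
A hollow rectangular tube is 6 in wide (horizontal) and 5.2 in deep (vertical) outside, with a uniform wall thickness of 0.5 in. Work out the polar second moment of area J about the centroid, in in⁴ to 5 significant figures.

Split into non-overlapping primitives; take the origin at the lower-left of the bounding box.
Outer rectangle: 6 × 5.2, A = 31.2 in², y = 2.6 in, Ī = 70.304 in⁴.
Inner void (subtracted): 5 × 4.2, A = 21 in², y = 2.6 in, Ī = 30.87 in⁴.
By symmetry the centroid is at mid-height, ȳ = 2.6 in.
All pieces are centred on the centroidal x-axis, so I = ΣĪ (holes subtracted) = 39.434 in⁴.
Repeating about the centroidal y-axis gives I_y = 49.85 in⁴.
Polar second moment: J = I_x + I_y = 89.284 in⁴.

J ≈ 89.284 in⁴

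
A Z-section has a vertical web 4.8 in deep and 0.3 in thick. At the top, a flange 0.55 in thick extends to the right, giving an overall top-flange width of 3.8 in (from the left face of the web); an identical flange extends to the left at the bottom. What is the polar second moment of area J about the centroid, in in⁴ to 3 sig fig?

J ≈ 38.1 in⁴

Treat the section as a set of non-overlapping primitives; coordinates are from the bounding-box lower-left.
Web: 0.3 × 4.8, A = 1.44 in², y = 2.4 in, Ī = 2.7648 in⁴.
Top flange (beyond web): 3.5 × 0.55, A = 1.925 in², y = 4.525 in, Ī = 0.048526 in⁴.
Bottom flange (beyond web): 3.5 × 0.55, A = 1.925 in², y = 0.275 in, Ī = 0.048526 in⁴.
Centroid: ȳ = ΣA·y / ΣA = 2.4 in.
Transfer each piece to the centroidal x-axis using Ī + A·d² with d = y − 2.4:
  web: d = 0 in → contributes +2.7648 in⁴
  top flange (beyond web): d = 2.125 in → contributes +8.7411 in⁴
  bottom flange (beyond web): d = -2.125 in → contributes +8.7411 in⁴
Total I = 20.247 in⁴.
For the y-axis: x̄ = 3.65 in.
Repeating about the centroidal y-axis gives I_y = 17.84 in⁴.
Polar second moment: J = I_x + I_y = 38.087 in⁴.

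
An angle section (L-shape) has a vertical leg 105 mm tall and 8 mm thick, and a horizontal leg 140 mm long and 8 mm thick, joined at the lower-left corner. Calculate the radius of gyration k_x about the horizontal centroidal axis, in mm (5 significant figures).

k_x ≈ 31.471 mm

Split into non-overlapping primitives; take the origin at the lower-left of the bounding box.
Vertical leg: 8 × 105, A = 840 mm², y = 52.5 mm, Ī = 771 750 mm⁴.
Horizontal leg (remainder): 132 × 8, A = 1 056 mm², y = 4 mm, Ī = 5 632 mm⁴.
Centroid: ȳ = ΣA·y / ΣA = 25.48734 mm.
Transfer each piece to the horizontal centroidal axis using Ī + A·d² with d = y − 25.48734:
  vertical leg: d = 27.01266 mm → contributes +1 384 684 mm⁴
  horizontal leg (remainder): d = -21.48734 mm → contributes +493193.4 mm⁴
Total I = 1 877 878 mm⁴.
Radius of gyration: k = √(I/A) = √(1 877 878 / 1 896) = 31.47129 mm.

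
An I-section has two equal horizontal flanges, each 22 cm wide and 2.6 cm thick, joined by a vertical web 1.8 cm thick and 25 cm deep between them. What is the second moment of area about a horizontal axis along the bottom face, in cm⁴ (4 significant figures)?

I_base ≈ 6.054 × 10⁴ cm⁴

Treat the section as a set of non-overlapping primitives; coordinates are from the bounding-box lower-left.
Bottom flange: 22 × 2.6, A = 57.2 cm², y = 1.3 cm, Ī = 32.2227 cm⁴.
Web: 1.8 × 25, A = 45 cm², y = 15.1 cm, Ī = 2343.75 cm⁴.
Top flange: 22 × 2.6, A = 57.2 cm², y = 28.9 cm, Ī = 32.2227 cm⁴.
Transfer each piece to the base of the section using Ī + A·d² with d = y − 0:
  bottom flange: d = 1.3 cm → contributes +128.891 cm⁴
  web: d = 15.1 cm → contributes +12604.2 cm⁴
  top flange: d = 28.9 cm → contributes +47806.2 cm⁴
Total I = 60539.3 cm⁴.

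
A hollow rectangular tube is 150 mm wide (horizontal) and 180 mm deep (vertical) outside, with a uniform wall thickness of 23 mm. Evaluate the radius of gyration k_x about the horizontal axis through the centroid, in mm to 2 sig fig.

Treat the section as a set of non-overlapping primitives; coordinates are from the bounding-box lower-left.
Outer rectangle: 150 × 180, A = 27 000 mm², y = 90 mm, Ī = 72 900 000 mm⁴.
Inner void (subtracted): 104 × 134, A = 13 936 mm², y = 90 mm, Ī = 20 852 901 mm⁴.
By symmetry the centroid is at mid-height, ȳ = 90 mm.
All pieces are centred on the horizontal axis through the centroid, so I = ΣĪ (holes subtracted) = 52 047 099 mm⁴.
Radius of gyration: k = √(I/A) = √(52 047 099 / 13 064) = 63.12 mm.

k_x ≈ 63 mm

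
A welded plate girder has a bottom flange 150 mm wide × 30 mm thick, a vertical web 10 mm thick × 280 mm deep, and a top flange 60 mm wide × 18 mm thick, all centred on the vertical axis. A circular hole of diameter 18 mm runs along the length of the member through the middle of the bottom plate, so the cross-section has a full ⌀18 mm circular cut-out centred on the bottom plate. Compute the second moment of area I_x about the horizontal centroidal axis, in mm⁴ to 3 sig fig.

I_x ≈ 1.14 × 10⁸ mm⁴

Break the section into simple shapes (no overlaps), measuring from the bottom-left corner of the bounding box.
Bottom plate: 150 × 30, A = 4 500 mm², y = 15 mm, Ī = 337 500 mm⁴.
Web plate: 10 × 280, A = 2 800 mm², y = 170 mm, Ī = 18 293 333 mm⁴.
Top plate: 60 × 18, A = 1 080 mm², y = 319 mm, Ī = 29 160 mm⁴.
Hole (subtracted): ⌀18, A = 254.47 mm², y = 15 mm, Ī = 5 153 mm⁴.
Centroid: ȳ = ΣA·y / ΣA = 108.82 mm.
Transfer each piece to the horizontal centroidal axis using Ī + A·d² with d = y − 108.82:
  bottom plate: d = -93.818 mm → contributes +39 945 566 mm⁴
  web plate: d = 61.182 mm → contributes +28 774 442 mm⁴
  top plate: d = 210.18 mm → contributes +47 739 811 mm⁴
  hole: d = -93.818 mm → contributes −2 244 936 mm⁴
Total I = 114 214 883 mm⁴.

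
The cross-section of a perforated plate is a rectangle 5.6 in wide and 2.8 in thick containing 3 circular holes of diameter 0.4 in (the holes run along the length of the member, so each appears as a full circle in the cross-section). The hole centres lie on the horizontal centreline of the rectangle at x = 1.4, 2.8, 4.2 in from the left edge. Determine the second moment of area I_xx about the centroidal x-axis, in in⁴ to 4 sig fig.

Break the section into simple shapes (no overlaps), measuring from the bottom-left corner of the bounding box.
Plate: 5.6 × 2.8, A = 15.68 in², y = 1.4 in, Ī = 10.2443 in⁴.
Hole 1 (subtracted): ⌀0.4, A = 0.125664 in², y = 1.4 in, Ī = 0.00125664 in⁴.
Hole 2 (subtracted): ⌀0.4, A = 0.125664 in², y = 1.4 in, Ī = 0.00125664 in⁴.
Hole 3 (subtracted): ⌀0.4, A = 0.125664 in², y = 1.4 in, Ī = 0.00125664 in⁴.
By symmetry the centroid is at mid-height, ȳ = 1.4 in.
All pieces are centred on the centroidal x-axis, so I = ΣĪ (holes subtracted) = 10.2405 in⁴.

I_xx ≈ 10.24 in⁴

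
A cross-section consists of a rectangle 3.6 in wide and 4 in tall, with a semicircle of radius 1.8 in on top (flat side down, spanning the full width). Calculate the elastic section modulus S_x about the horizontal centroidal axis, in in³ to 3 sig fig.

S_x ≈ 15.9 in³

Treat the section as a set of non-overlapping primitives; coordinates are from the bounding-box lower-left.
Rectangular body: 3.6 × 4, A = 14.4 in², y = 2 in, Ī = 19.2 in⁴.
Semicircular cap: semicircle r = 1.8, A = 5.0894 in², y = 4.7639 in, Ī = 1.1522 in⁴.
Centroid: ȳ = ΣA·y / ΣA = 2.7218 in.
Transfer each piece to the horizontal centroidal axis using Ī + A·d² with d = y − 2.7218:
  rectangular body: d = -0.72177 in → contributes +26.702 in⁴
  semicircular cap: d = 2.0422 in → contributes +22.377 in⁴
Total I = 49.079 in⁴.
Extreme fibre distance c = 3.0782 in; S = I/c = 15.944 in³.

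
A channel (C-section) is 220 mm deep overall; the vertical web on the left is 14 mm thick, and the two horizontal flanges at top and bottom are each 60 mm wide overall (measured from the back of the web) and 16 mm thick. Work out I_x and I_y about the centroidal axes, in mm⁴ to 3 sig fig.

Treat the section as a set of non-overlapping primitives; coordinates are from the bounding-box lower-left.
Web: 14 × 220, A = 3 080 mm², y = 110 mm, Ī = 12 422 667 mm⁴.
Top flange (beyond web): 46 × 16, A = 736 mm², y = 212 mm, Ī = 15 701 mm⁴.
Bottom flange (beyond web): 46 × 16, A = 736 mm², y = 8 mm, Ī = 15 701 mm⁴.
By symmetry the centroid is at mid-height, ȳ = 110 mm.
Transfer each piece to the centroidal x-axis using Ī + A·d² with d = y − 110:
  web: d = 0 mm → contributes +12 422 667 mm⁴
  top flange (beyond web): d = 102 mm → contributes +7 673 045 mm⁴
  bottom flange (beyond web): d = -102 mm → contributes +7 673 045 mm⁴
Total I = 27 768 757 mm⁴.
For the y-axis: x̄ = 16.701 mm.
Repeating about the centroidal y-axis gives I_y = 1 206 263 mm⁴.

I_x ≈ 2.78 × 10⁷ mm⁴, I_y ≈ 1.21 × 10⁶ mm⁴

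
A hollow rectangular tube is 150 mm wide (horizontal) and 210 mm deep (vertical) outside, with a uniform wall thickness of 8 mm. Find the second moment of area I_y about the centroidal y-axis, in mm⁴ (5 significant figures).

Split into non-overlapping primitives; take the origin at the lower-left of the bounding box.
Outer rectangle: 150 × 210, A = 31 500 mm², x = 75 mm, Ī = 59 062 500 mm⁴.
Inner void (subtracted): 134 × 194, A = 25 996 mm², x = 75 mm, Ī = 38 898 681 mm⁴.
By symmetry the centroid is at mid-width, x̄ = 75 mm.
All pieces are centred on the centroidal y-axis, so I = ΣĪ (holes subtracted) = 20 163 819 mm⁴.

I_y ≈ 2.0164 × 10⁷ mm⁴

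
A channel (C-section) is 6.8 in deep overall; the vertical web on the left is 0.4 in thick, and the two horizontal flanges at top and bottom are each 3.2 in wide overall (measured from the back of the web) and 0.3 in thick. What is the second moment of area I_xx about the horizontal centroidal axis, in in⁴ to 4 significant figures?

Break the section into simple shapes (no overlaps), measuring from the bottom-left corner of the bounding box.
Web: 0.4 × 6.8, A = 2.72 in², y = 3.4 in, Ī = 10.4811 in⁴.
Top flange (beyond web): 2.8 × 0.3, A = 0.84 in², y = 6.65 in, Ī = 0.0063 in⁴.
Bottom flange (beyond web): 2.8 × 0.3, A = 0.84 in², y = 0.15 in, Ī = 0.0063 in⁴.
By symmetry the centroid is at mid-height, ȳ = 3.4 in.
Transfer each piece to the horizontal centroidal axis using Ī + A·d² with d = y − 3.4:
  web: d = 0 in → contributes +10.4811 in⁴
  top flange (beyond web): d = 3.25 in → contributes +8.8788 in⁴
  bottom flange (beyond web): d = -3.25 in → contributes +8.8788 in⁴
Total I = 28.2387 in⁴.

I_xx ≈ 28.24 in⁴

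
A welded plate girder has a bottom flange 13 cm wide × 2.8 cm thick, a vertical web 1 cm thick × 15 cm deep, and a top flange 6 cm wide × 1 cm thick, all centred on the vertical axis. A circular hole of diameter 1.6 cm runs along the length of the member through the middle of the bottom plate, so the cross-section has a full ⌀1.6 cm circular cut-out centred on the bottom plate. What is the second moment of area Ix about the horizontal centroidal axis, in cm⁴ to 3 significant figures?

Ix ≈ 2210 cm⁴

Decompose the section into non-overlapping parts with the origin at the bottom-left of its bounding rectangle.
Bottom plate: 13 × 2.8, A = 36.4 cm², y = 1.4 cm, Ī = 23.781 cm⁴.
Web plate: 1 × 15, A = 15 cm², y = 10.3 cm, Ī = 281.25 cm⁴.
Top plate: 6 × 1, A = 6 cm², y = 18.3 cm, Ī = 0.5 cm⁴.
Hole (subtracted): ⌀1.6, A = 2.0106 cm², y = 1.4 cm, Ī = 0.3217 cm⁴.
Centroid: ȳ = ΣA·y / ΣA = 5.6409 cm.
Transfer each piece to the horizontal centroidal axis using Ī + A·d² with d = y − 5.6409:
  bottom plate: d = -4.2409 cm → contributes +678.44 cm⁴
  web plate: d = 4.6591 cm → contributes +606.86 cm⁴
  top plate: d = 12.659 cm → contributes +962.02 cm⁴
  hole: d = -4.2409 cm → contributes −36.483 cm⁴
Total I = 2210.8 cm⁴.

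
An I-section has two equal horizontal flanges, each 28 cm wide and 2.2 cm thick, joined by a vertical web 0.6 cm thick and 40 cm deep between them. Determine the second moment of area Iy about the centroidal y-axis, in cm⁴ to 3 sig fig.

Break the section into simple shapes (no overlaps), measuring from the bottom-left corner of the bounding box.
Bottom flange: 28 × 2.2, A = 61.6 cm², x = 14 cm, Ī = 4024.5 cm⁴.
Web: 0.6 × 40, A = 24 cm², x = 14 cm, Ī = 0.72 cm⁴.
Top flange: 28 × 2.2, A = 61.6 cm², x = 14 cm, Ī = 4024.5 cm⁴.
By symmetry the centroid is at mid-width, x̄ = 14 cm.
All pieces are centred on the centroidal y-axis, so I = ΣĪ = 8049.8 cm⁴.

Iy ≈ 8050 cm⁴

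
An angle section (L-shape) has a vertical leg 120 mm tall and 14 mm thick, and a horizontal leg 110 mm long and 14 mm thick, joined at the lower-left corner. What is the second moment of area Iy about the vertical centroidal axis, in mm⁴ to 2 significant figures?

Iy ≈ 3.3 × 10⁶ mm⁴

Decompose the section into non-overlapping parts with the origin at the bottom-left of its bounding rectangle.
Vertical leg: 14 × 120, A = 1 680 mm², x = 7 mm, Ī = 27 440 mm⁴.
Horizontal leg (remainder): 96 × 14, A = 1 344 mm², x = 62 mm, Ī = 1 032 192 mm⁴.
Centroid: x̄ = ΣA·x / ΣA = 31.44 mm.
Transfer each piece to the vertical centroidal axis using Ī + A·d² with d = x − 31.44:
  vertical leg: d = -24.44 mm → contributes +1 031 292 mm⁴
  horizontal leg (remainder): d = 30.56 mm → contributes +2 287 007 mm⁴
Total I = 3 318 299 mm⁴.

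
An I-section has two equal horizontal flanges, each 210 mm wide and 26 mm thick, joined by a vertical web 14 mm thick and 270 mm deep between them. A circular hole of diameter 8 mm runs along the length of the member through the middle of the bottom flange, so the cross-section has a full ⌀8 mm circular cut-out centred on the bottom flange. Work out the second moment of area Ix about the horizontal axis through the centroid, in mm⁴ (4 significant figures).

Break the section into simple shapes (no overlaps), measuring from the bottom-left corner of the bounding box.
Bottom flange: 210 × 26, A = 5 460 mm², y = 13 mm, Ī = 307 580 mm⁴.
Web: 14 × 270, A = 3 780 mm², y = 161 mm, Ī = 22 963 500 mm⁴.
Top flange: 210 × 26, A = 5 460 mm², y = 309 mm, Ī = 307 580 mm⁴.
Hole (subtracted): ⌀8, A = 50.2655 mm², y = 13 mm, Ī = 201.062 mm⁴.
Centroid: ȳ = ΣA·y / ΣA = 161.508 mm.
Transfer each piece to the horizontal axis through the centroid using Ī + A·d² with d = y − 161.508:
  bottom flange: d = -148.508 mm → contributes +120 725 531 mm⁴
  web: d = -0.507811 mm → contributes +22 964 475 mm⁴
  top flange: d = 147.492 mm → contributes +119 084 125 mm⁴
  hole: d = -148.508 mm → contributes −1 108 785 mm⁴
Total I = 261 665 346 mm⁴.

Ix ≈ 2.617 × 10⁸ mm⁴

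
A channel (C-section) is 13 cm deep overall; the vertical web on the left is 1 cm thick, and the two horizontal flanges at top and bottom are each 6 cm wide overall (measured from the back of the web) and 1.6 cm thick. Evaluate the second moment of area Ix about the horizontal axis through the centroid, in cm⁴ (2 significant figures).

Decompose the section into non-overlapping parts with the origin at the bottom-left of its bounding rectangle.
Web: 1 × 13, A = 13 cm², y = 6.5 cm, Ī = 183.1 cm⁴.
Top flange (beyond web): 5 × 1.6, A = 8 cm², y = 12.2 cm, Ī = 1.707 cm⁴.
Bottom flange (beyond web): 5 × 1.6, A = 8 cm², y = 0.8 cm, Ī = 1.707 cm⁴.
By symmetry the centroid is at mid-height, ȳ = 6.5 cm.
Transfer each piece to the horizontal axis through the centroid using Ī + A·d² with d = y − 6.5:
  web: d = 0 cm → contributes +183.1 cm⁴
  top flange (beyond web): d = 5.7 cm → contributes +261.6 cm⁴
  bottom flange (beyond web): d = -5.7 cm → contributes +261.6 cm⁴
Total I = 706.3 cm⁴.

Ix ≈ 710 cm⁴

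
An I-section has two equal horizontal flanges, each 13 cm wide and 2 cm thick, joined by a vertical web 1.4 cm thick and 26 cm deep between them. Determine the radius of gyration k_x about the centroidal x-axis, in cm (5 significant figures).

Split into non-overlapping primitives; take the origin at the lower-left of the bounding box.
Bottom flange: 13 × 2, A = 26 cm², y = 1 cm, Ī = 8.666667 cm⁴.
Web: 1.4 × 26, A = 36.4 cm², y = 15 cm, Ī = 2050.533 cm⁴.
Top flange: 13 × 2, A = 26 cm², y = 29 cm, Ī = 8.666667 cm⁴.
By symmetry the centroid is at mid-height, ȳ = 15 cm.
Transfer each piece to the centroidal x-axis using Ī + A·d² with d = y − 15:
  bottom flange: d = -14 cm → contributes +5104.667 cm⁴
  web: d = 0 cm → contributes +2050.533 cm⁴
  top flange: d = 14 cm → contributes +5104.667 cm⁴
Total I = 12259.87 cm⁴.
Radius of gyration: k = √(I/A) = √(12259.87 / 88.4) = 11.77651 cm.

k_x ≈ 11.777 cm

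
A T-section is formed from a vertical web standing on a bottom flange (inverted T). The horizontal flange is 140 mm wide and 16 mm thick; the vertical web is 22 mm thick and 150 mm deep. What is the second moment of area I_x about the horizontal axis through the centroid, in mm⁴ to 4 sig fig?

I_x ≈ 1.543 × 10⁷ mm⁴

Break the section into simple shapes (no overlaps), measuring from the bottom-left corner of the bounding box.
Flange: 140 × 16, A = 2 240 mm², y = 8 mm, Ī = 47786.7 mm⁴.
Web: 22 × 150, A = 3 300 mm², y = 91 mm, Ī = 6 187 500 mm⁴.
Centroid: ȳ = ΣA·y / ΣA = 57.4404 mm.
Transfer each piece to the horizontal axis through the centroid using Ī + A·d² with d = y − 57.4404:
  flange: d = -49.4404 mm → contributes +5 523 145 mm⁴
  web: d = 33.5596 mm → contributes +9 904 107 mm⁴
Total I = 15 427 252 mm⁴.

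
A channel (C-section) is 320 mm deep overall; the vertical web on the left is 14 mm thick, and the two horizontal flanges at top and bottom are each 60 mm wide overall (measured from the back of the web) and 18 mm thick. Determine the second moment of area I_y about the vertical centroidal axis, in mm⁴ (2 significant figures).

Split into non-overlapping primitives; take the origin at the lower-left of the bounding box.
Web: 14 × 320, A = 4 480 mm², x = 7 mm, Ī = 73 173 mm⁴.
Top flange (beyond web): 46 × 18, A = 828 mm², x = 37 mm, Ī = 146 004 mm⁴.
Bottom flange (beyond web): 46 × 18, A = 828 mm², x = 37 mm, Ī = 146 004 mm⁴.
Centroid: x̄ = ΣA·x / ΣA = 15.1 mm.
Transfer each piece to the vertical centroidal axis using Ī + A·d² with d = x − 15.1:
  web: d = -8.096 mm → contributes +366 851 mm⁴
  top flange (beyond web): d = 21.9 mm → contributes +543 249 mm⁴
  bottom flange (beyond web): d = 21.9 mm → contributes +543 249 mm⁴
Total I = 1 453 348 mm⁴.

I_y ≈ 1.5 × 10⁶ mm⁴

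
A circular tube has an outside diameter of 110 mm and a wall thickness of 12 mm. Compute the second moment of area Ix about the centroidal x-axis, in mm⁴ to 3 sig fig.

Ix ≈ 4.50 × 10⁶ mm⁴

Decompose the section into non-overlapping parts with the origin at the bottom-left of its bounding rectangle.
Outer circle: ⌀110, A = 9503.3 mm², y = 55 mm, Ī = 7 186 884 mm⁴.
Bore (subtracted): ⌀86, A = 5808.8 mm², y = 55 mm, Ī = 2 685 120 mm⁴.
By symmetry the centroid is at mid-height, ȳ = 55 mm.
All pieces are centred on the centroidal x-axis, so I = ΣĪ (holes subtracted) = 4 501 764 mm⁴.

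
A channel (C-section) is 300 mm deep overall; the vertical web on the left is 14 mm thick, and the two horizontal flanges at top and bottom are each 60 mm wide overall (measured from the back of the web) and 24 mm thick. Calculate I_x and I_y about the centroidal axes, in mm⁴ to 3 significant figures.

I_x ≈ 7.37 × 10⁷ mm⁴, I_y ≈ 1.76 × 10⁶ mm⁴

Break the section into simple shapes (no overlaps), measuring from the bottom-left corner of the bounding box.
Web: 14 × 300, A = 4 200 mm², y = 150 mm, Ī = 31 500 000 mm⁴.
Top flange (beyond web): 46 × 24, A = 1 104 mm², y = 288 mm, Ī = 52 992 mm⁴.
Bottom flange (beyond web): 46 × 24, A = 1 104 mm², y = 12 mm, Ī = 52 992 mm⁴.
By symmetry the centroid is at mid-height, ȳ = 150 mm.
Transfer each piece to the centroidal x-axis using Ī + A·d² with d = y − 150:
  web: d = 0 mm → contributes +31 500 000 mm⁴
  top flange (beyond web): d = 138 mm → contributes +21 077 568 mm⁴
  bottom flange (beyond web): d = -138 mm → contributes +21 077 568 mm⁴
Total I = 73 655 136 mm⁴.
For the y-axis: x̄ = 17.337 mm.
Repeating about the centroidal y-axis gives I_y = 1 760 416 mm⁴.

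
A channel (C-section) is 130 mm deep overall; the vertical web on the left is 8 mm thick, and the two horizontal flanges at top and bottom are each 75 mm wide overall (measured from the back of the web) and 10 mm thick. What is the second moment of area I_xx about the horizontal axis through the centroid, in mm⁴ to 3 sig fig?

Break the section into simple shapes (no overlaps), measuring from the bottom-left corner of the bounding box.
Web: 8 × 130, A = 1 040 mm², y = 65 mm, Ī = 1 464 667 mm⁴.
Top flange (beyond web): 67 × 10, A = 670 mm², y = 125 mm, Ī = 5583.3 mm⁴.
Bottom flange (beyond web): 67 × 10, A = 670 mm², y = 5 mm, Ī = 5583.3 mm⁴.
By symmetry the centroid is at mid-height, ȳ = 65 mm.
Transfer each piece to the horizontal axis through the centroid using Ī + A·d² with d = y − 65:
  web: d = 0 mm → contributes +1 464 667 mm⁴
  top flange (beyond web): d = 60 mm → contributes +2 417 583 mm⁴
  bottom flange (beyond web): d = -60 mm → contributes +2 417 583 mm⁴
Total I = 6 299 833 mm⁴.

I_xx ≈ 6.30 × 10⁶ mm⁴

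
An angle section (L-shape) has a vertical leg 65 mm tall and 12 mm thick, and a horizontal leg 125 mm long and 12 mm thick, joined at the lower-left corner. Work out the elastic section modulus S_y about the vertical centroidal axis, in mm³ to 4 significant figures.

S_y ≈ 4.269 × 10⁴ mm³

Split into non-overlapping primitives; take the origin at the lower-left of the bounding box.
Vertical leg: 12 × 65, A = 780 mm², x = 6 mm, Ī = 9 360 mm⁴.
Horizontal leg (remainder): 113 × 12, A = 1 356 mm², x = 68.5 mm, Ī = 1 442 897 mm⁴.
Centroid: x̄ = ΣA·x / ΣA = 45.677 mm.
Transfer each piece to the vertical centroidal axis using Ī + A·d² with d = x − 45.677:
  vertical leg: d = -39.677 mm → contributes +1 237 284 mm⁴
  horizontal leg (remainder): d = 22.823 mm → contributes +2 149 225 mm⁴
Total I = 3 386 509 mm⁴.
Extreme fibre distance c = 79.323 mm; S = I/c = 42692.6 mm³.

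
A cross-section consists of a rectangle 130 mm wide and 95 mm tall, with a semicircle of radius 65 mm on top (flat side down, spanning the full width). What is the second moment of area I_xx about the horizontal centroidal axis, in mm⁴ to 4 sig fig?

I_xx ≈ 3.559 × 10⁷ mm⁴

Treat the section as a set of non-overlapping primitives; coordinates are from the bounding-box lower-left.
Rectangular body: 130 × 95, A = 12 350 mm², y = 47.5 mm, Ī = 9 288 229 mm⁴.
Semicircular cap: semicircle r = 65, A = 6636.61 mm², y = 122.587 mm, Ī = 1 959 230 mm⁴.
Centroid: ȳ = ΣA·y / ΣA = 73.746 mm.
Transfer each piece to the horizontal centroidal axis using Ī + A·d² with d = y − 73.746:
  rectangular body: d = -26.246 mm → contributes +17 795 552 mm⁴
  semicircular cap: d = 48.8409 mm → contributes +17 790 410 mm⁴
Total I = 35 585 963 mm⁴.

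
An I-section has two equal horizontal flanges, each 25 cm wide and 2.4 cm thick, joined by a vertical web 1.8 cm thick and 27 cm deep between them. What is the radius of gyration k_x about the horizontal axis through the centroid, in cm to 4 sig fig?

Split into non-overlapping primitives; take the origin at the lower-left of the bounding box.
Bottom flange: 25 × 2.4, A = 60 cm², y = 1.2 cm, Ī = 28.8 cm⁴.
Web: 1.8 × 27, A = 48.6 cm², y = 15.9 cm, Ī = 2952.45 cm⁴.
Top flange: 25 × 2.4, A = 60 cm², y = 30.6 cm, Ī = 28.8 cm⁴.
By symmetry the centroid is at mid-height, ȳ = 15.9 cm.
Transfer each piece to the horizontal axis through the centroid using Ī + A·d² with d = y − 15.9:
  bottom flange: d = -14.7 cm → contributes +12994.2 cm⁴
  web: d = 0 cm → contributes +2952.45 cm⁴
  top flange: d = 14.7 cm → contributes +12994.2 cm⁴
Total I = 28940.9 cm⁴.
Radius of gyration: k = √(I/A) = √(28940.9 / 168.6) = 13.1017 cm.

k_x ≈ 13.10 cm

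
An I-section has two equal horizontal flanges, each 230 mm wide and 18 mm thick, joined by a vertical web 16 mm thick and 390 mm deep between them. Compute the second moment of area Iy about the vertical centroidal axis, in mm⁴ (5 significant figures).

Decompose the section into non-overlapping parts with the origin at the bottom-left of its bounding rectangle.
Bottom flange: 230 × 18, A = 4 140 mm², x = 115 mm, Ī = 18 250 500 mm⁴.
Web: 16 × 390, A = 6 240 mm², x = 115 mm, Ī = 133 120 mm⁴.
Top flange: 230 × 18, A = 4 140 mm², x = 115 mm, Ī = 18 250 500 mm⁴.
By symmetry the centroid is at mid-width, x̄ = 115 mm.
All pieces are centred on the vertical centroidal axis, so I = ΣĪ = 36 634 120 mm⁴.

Iy ≈ 3.6634 × 10⁷ mm⁴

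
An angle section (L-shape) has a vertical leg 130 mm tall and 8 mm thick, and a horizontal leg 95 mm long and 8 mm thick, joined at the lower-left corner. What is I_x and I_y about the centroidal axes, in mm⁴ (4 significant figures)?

I_x ≈ 3.020 × 10⁶ mm⁴, I_y ≈ 1.385 × 10⁶ mm⁴

Break the section into simple shapes (no overlaps), measuring from the bottom-left corner of the bounding box.
Vertical leg: 8 × 130, A = 1 040 mm², y = 65 mm, Ī = 1 464 667 mm⁴.
Horizontal leg (remainder): 87 × 8, A = 696 mm², y = 4 mm, Ī = 3 712 mm⁴.
Centroid: ȳ = ΣA·y / ΣA = 40.5438 mm.
Transfer each piece to the centroidal x-axis using Ī + A·d² with d = y − 40.5438:
  vertical leg: d = 24.4562 mm → contributes +2 086 698 mm⁴
  horizontal leg (remainder): d = -36.5438 mm → contributes +933 184 mm⁴
Total I = 3 019 881 mm⁴.
For the y-axis: x̄ = 23.0438 mm.
Repeating about the centroidal y-axis gives I_y = 1 385 311 mm⁴.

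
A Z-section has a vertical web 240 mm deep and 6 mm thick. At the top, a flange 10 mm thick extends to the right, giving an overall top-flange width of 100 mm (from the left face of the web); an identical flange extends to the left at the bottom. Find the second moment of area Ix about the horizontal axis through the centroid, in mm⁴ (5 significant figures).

Ix ≈ 3.1791 × 10⁷ mm⁴

Decompose the section into non-overlapping parts with the origin at the bottom-left of its bounding rectangle.
Web: 6 × 240, A = 1 440 mm², y = 120 mm, Ī = 6 912 000 mm⁴.
Top flange (beyond web): 94 × 10, A = 940 mm², y = 235 mm, Ī = 7833.333 mm⁴.
Bottom flange (beyond web): 94 × 10, A = 940 mm², y = 5 mm, Ī = 7833.333 mm⁴.
Centroid: ȳ = ΣA·y / ΣA = 120 mm.
Transfer each piece to the horizontal axis through the centroid using Ī + A·d² with d = y − 120:
  web: d = 0 mm → contributes +6 912 000 mm⁴
  top flange (beyond web): d = 115 mm → contributes +12 439 333 mm⁴
  bottom flange (beyond web): d = -115 mm → contributes +12 439 333 mm⁴
Total I = 31 790 667 mm⁴.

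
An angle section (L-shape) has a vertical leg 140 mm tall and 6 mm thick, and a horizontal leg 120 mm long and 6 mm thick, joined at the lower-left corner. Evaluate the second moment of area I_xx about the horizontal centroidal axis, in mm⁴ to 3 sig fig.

I_xx ≈ 3.07 × 10⁶ mm⁴

Treat the section as a set of non-overlapping primitives; coordinates are from the bounding-box lower-left.
Vertical leg: 6 × 140, A = 840 mm², y = 70 mm, Ī = 1 372 000 mm⁴.
Horizontal leg (remainder): 114 × 6, A = 684 mm², y = 3 mm, Ī = 2 052 mm⁴.
Centroid: ȳ = ΣA·y / ΣA = 39.929 mm.
Transfer each piece to the horizontal centroidal axis using Ī + A·d² with d = y − 39.929:
  vertical leg: d = 30.071 mm → contributes +2 131 576 mm⁴
  horizontal leg (remainder): d = -36.929 mm → contributes +934 864 mm⁴
Total I = 3 066 440 mm⁴.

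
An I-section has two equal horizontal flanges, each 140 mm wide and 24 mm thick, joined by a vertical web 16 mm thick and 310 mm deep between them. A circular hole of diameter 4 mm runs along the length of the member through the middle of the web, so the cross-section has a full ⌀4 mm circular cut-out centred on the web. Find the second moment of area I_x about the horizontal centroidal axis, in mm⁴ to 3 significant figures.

I_x ≈ 2.27 × 10⁸ mm⁴

Decompose the section into non-overlapping parts with the origin at the bottom-left of its bounding rectangle.
Bottom flange: 140 × 24, A = 3 360 mm², y = 12 mm, Ī = 161 280 mm⁴.
Web: 16 × 310, A = 4 960 mm², y = 179 mm, Ī = 39 721 333 mm⁴.
Top flange: 140 × 24, A = 3 360 mm², y = 346 mm, Ī = 161 280 mm⁴.
Hole (subtracted): ⌀4, A = 12.566 mm², y = 179 mm, Ī = 12.566 mm⁴.
By symmetry the centroid is at mid-height, ȳ = 179 mm.
Transfer each piece to the horizontal centroidal axis using Ī + A·d² with d = y − 179:
  bottom flange: d = -167 mm → contributes +93 868 320 mm⁴
  web: d = 0 mm → contributes +39 721 333 mm⁴
  top flange: d = 167 mm → contributes +93 868 320 mm⁴
  hole: d = 0 mm → contributes −12.566 mm⁴
Total I = 227 457 961 mm⁴.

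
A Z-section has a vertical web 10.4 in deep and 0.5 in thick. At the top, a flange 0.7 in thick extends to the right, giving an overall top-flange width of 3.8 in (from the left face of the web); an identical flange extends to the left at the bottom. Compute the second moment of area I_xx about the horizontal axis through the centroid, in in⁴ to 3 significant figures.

Split into non-overlapping primitives; take the origin at the lower-left of the bounding box.
Web: 0.5 × 10.4, A = 5.2 in², y = 5.2 in, Ī = 46.869 in⁴.
Top flange (beyond web): 3.3 × 0.7, A = 2.31 in², y = 10.05 in, Ī = 0.094325 in⁴.
Bottom flange (beyond web): 3.3 × 0.7, A = 2.31 in², y = 0.35 in, Ī = 0.094325 in⁴.
Centroid: ȳ = ΣA·y / ΣA = 5.2 in.
Transfer each piece to the horizontal axis through the centroid using Ī + A·d² with d = y − 5.2:
  web: d = 0 in → contributes +46.869 in⁴
  top flange (beyond web): d = 4.85 in → contributes +54.431 in⁴
  bottom flange (beyond web): d = -4.85 in → contributes +54.431 in⁴
Total I = 155.73 in⁴.

I_xx ≈ 156 in⁴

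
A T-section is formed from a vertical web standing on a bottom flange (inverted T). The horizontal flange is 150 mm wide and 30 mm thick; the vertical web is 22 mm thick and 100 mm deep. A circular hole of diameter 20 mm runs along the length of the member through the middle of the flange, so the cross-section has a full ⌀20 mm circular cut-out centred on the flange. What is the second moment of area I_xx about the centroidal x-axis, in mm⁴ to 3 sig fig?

Break the section into simple shapes (no overlaps), measuring from the bottom-left corner of the bounding box.
Flange: 150 × 30, A = 4 500 mm², y = 15 mm, Ī = 337 500 mm⁴.
Web: 22 × 100, A = 2 200 mm², y = 80 mm, Ī = 1 833 333 mm⁴.
Hole (subtracted): ⌀20, A = 314.16 mm², y = 15 mm, Ī = 7 854 mm⁴.
Centroid: ȳ = ΣA·y / ΣA = 37.393 mm.
Transfer each piece to the centroidal x-axis using Ī + A·d² with d = y − 37.393:
  flange: d = -22.393 mm → contributes +2 594 068 mm⁴
  web: d = 42.607 mm → contributes +5 827 063 mm⁴
  hole: d = -22.393 mm → contributes −165 392 mm⁴
Total I = 8 255 739 mm⁴.

I_xx ≈ 8.26 × 10⁶ mm⁴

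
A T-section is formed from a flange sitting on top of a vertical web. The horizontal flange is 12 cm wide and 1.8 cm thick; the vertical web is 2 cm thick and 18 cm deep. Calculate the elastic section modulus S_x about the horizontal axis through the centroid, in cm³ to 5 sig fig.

S_x ≈ 181.00 cm³

Break the section into simple shapes (no overlaps), measuring from the bottom-left corner of the bounding box.
Flange: 12 × 1.8, A = 21.6 cm², y = 18.9 cm, Ī = 5.832 cm⁴.
Web: 2 × 18, A = 36 cm², y = 9 cm, Ī = 972 cm⁴.
Centroid: ȳ = ΣA·y / ΣA = 12.7125 cm.
Transfer each piece to the horizontal axis through the centroid using Ī + A·d² with d = y − 12.7125:
  flange: d = 6.1875 cm → contributes +832.7914 cm⁴
  web: d = -3.7125 cm → contributes +1468.176 cm⁴
Total I = 2300.967 cm⁴.
Extreme fibre distance c = 12.7125 cm; S = I/c = 181.0004 cm³.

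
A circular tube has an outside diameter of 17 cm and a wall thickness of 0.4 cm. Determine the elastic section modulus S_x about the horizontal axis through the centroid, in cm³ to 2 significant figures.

S_x ≈ 85 cm³

Split into non-overlapping primitives; take the origin at the lower-left of the bounding box.
Outer circle: ⌀17, A = 227 cm², y = 8.5 cm, Ī = 4 100 cm⁴.
Bore (subtracted): ⌀16.2, A = 206.1 cm², y = 8.5 cm, Ī = 3 381 cm⁴.
By symmetry the centroid is at mid-height, ȳ = 8.5 cm.
All pieces are centred on the horizontal axis through the centroid, so I = ΣĪ (holes subtracted) = 718.9 cm⁴.
Extreme fibre distance c = 8.5 cm; S = I/c = 84.58 cm³.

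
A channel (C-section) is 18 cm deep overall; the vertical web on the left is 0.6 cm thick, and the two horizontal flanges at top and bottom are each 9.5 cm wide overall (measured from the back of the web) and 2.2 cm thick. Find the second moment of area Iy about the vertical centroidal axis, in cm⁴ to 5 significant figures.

Treat the section as a set of non-overlapping primitives; coordinates are from the bounding-box lower-left.
Web: 0.6 × 18, A = 10.8 cm², x = 0.3 cm, Ī = 0.324 cm⁴.
Top flange (beyond web): 8.9 × 2.2, A = 19.58 cm², x = 5.05 cm, Ī = 129.2443 cm⁴.
Bottom flange (beyond web): 8.9 × 2.2, A = 19.58 cm², x = 5.05 cm, Ī = 129.2443 cm⁴.
Centroid: x̄ = ΣA·x / ΣA = 4.023179 cm.
Transfer each piece to the vertical centroidal axis using Ī + A·d² with d = x − 4.023179:
  web: d = -3.723179 cm → contributes +150.0342 cm⁴
  top flange (beyond web): d = 1.026821 cm → contributes +149.8887 cm⁴
  bottom flange (beyond web): d = 1.026821 cm → contributes +149.8887 cm⁴
Total I = 449.8117 cm⁴.

Iy ≈ 449.81 cm⁴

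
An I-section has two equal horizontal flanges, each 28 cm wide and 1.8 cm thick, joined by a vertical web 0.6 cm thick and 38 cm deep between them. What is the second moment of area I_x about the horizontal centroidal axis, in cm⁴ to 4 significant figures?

I_x ≈ 4.269 × 10⁴ cm⁴

Break the section into simple shapes (no overlaps), measuring from the bottom-left corner of the bounding box.
Bottom flange: 28 × 1.8, A = 50.4 cm², y = 0.9 cm, Ī = 13.608 cm⁴.
Web: 0.6 × 38, A = 22.8 cm², y = 20.8 cm, Ī = 2743.6 cm⁴.
Top flange: 28 × 1.8, A = 50.4 cm², y = 40.7 cm, Ī = 13.608 cm⁴.
By symmetry the centroid is at mid-height, ȳ = 20.8 cm.
Transfer each piece to the horizontal centroidal axis using Ī + A·d² with d = y − 20.8:
  bottom flange: d = -19.9 cm → contributes +19972.5 cm⁴
  web: d = 0 cm → contributes +2743.6 cm⁴
  top flange: d = 19.9 cm → contributes +19972.5 cm⁴
Total I = 42688.6 cm⁴.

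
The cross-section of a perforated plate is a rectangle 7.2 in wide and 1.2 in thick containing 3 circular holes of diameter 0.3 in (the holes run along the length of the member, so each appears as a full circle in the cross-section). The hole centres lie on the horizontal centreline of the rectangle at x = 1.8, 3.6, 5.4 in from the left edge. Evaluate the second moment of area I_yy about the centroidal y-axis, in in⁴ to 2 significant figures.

I_yy ≈ 37 in⁴

Split into non-overlapping primitives; take the origin at the lower-left of the bounding box.
Plate: 7.2 × 1.2, A = 8.64 in², x = 3.6 in, Ī = 37.32 in⁴.
Hole 1 (subtracted): ⌀0.3, A = 0.07069 in², x = 1.8 in, Ī = 0.0003976 in⁴.
Hole 2 (subtracted): ⌀0.3, A = 0.07069 in², x = 3.6 in, Ī = 0.0003976 in⁴.
Hole 3 (subtracted): ⌀0.3, A = 0.07069 in², x = 5.4 in, Ī = 0.0003976 in⁴.
By symmetry the centroid is at mid-width, x̄ = 3.6 in.
Transfer each piece to the centroidal y-axis using Ī + A·d² with d = x − 3.6:
  plate: d = 0 in → contributes +37.32 in⁴
  hole 1: d = -1.8 in → contributes −0.2294 in⁴
  hole 2: d = 0 in → contributes −0.0003976 in⁴
  hole 3: d = 1.8 in → contributes −0.2294 in⁴
Total I = 36.87 in⁴.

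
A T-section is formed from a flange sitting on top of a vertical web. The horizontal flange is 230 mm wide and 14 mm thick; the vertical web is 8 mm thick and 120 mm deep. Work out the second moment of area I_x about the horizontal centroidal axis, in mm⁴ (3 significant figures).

I_x ≈ 4.52 × 10⁶ mm⁴

Decompose the section into non-overlapping parts with the origin at the bottom-left of its bounding rectangle.
Flange: 230 × 14, A = 3 220 mm², y = 127 mm, Ī = 52 593 mm⁴.
Web: 8 × 120, A = 960 mm², y = 60 mm, Ī = 1 152 000 mm⁴.
Centroid: ȳ = ΣA·y / ΣA = 111.61 mm.
Transfer each piece to the horizontal centroidal axis using Ī + A·d² with d = y − 111.61:
  flange: d = 15.388 mm → contributes +815 015 mm⁴
  web: d = -51.612 mm → contributes +3 709 290 mm⁴
Total I = 4 524 305 mm⁴.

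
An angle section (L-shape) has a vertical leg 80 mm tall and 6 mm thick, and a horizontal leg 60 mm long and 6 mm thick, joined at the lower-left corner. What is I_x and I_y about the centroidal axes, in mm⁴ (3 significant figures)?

I_x ≈ 5.22 × 10⁵ mm⁴, I_y ≈ 2.54 × 10⁵ mm⁴

Split into non-overlapping primitives; take the origin at the lower-left of the bounding box.
Vertical leg: 6 × 80, A = 480 mm², y = 40 mm, Ī = 256 000 mm⁴.
Horizontal leg (remainder): 54 × 6, A = 324 mm², y = 3 mm, Ī = 972 mm⁴.
Centroid: ȳ = ΣA·y / ΣA = 25.09 mm.
Transfer each piece to the centroidal x-axis using Ī + A·d² with d = y − 25.09:
  vertical leg: d = 14.91 mm → contributes +362 714 mm⁴
  horizontal leg (remainder): d = -22.09 mm → contributes +159 067 mm⁴
Total I = 521 782 mm⁴.
For the y-axis: x̄ = 15.09 mm.
Repeating about the centroidal y-axis gives I_y = 254 262 mm⁴.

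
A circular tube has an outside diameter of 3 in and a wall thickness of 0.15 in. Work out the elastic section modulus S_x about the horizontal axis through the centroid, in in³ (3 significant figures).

S_x ≈ 0.912 in³

Decompose the section into non-overlapping parts with the origin at the bottom-left of its bounding rectangle.
Outer circle: ⌀3, A = 7.0686 in², y = 1.5 in, Ī = 3.9761 in⁴.
Bore (subtracted): ⌀2.7, A = 5.7256 in², y = 1.5 in, Ī = 2.6087 in⁴.
By symmetry the centroid is at mid-height, ȳ = 1.5 in.
All pieces are centred on the horizontal axis through the centroid, so I = ΣĪ (holes subtracted) = 1.3674 in⁴.
Extreme fibre distance c = 1.5 in; S = I/c = 0.91158 in³.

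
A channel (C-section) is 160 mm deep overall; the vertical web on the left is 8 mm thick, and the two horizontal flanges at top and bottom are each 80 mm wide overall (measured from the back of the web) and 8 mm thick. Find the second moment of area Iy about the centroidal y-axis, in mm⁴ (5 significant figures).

Iy ≈ 1.4746 × 10⁶ mm⁴

Treat the section as a set of non-overlapping primitives; coordinates are from the bounding-box lower-left.
Web: 8 × 160, A = 1 280 mm², x = 4 mm, Ī = 6826.667 mm⁴.
Top flange (beyond web): 72 × 8, A = 576 mm², x = 44 mm, Ī = 248 832 mm⁴.
Bottom flange (beyond web): 72 × 8, A = 576 mm², x = 44 mm, Ī = 248 832 mm⁴.
Centroid: x̄ = ΣA·x / ΣA = 22.94737 mm.
Transfer each piece to the centroidal y-axis using Ī + A·d² with d = x − 22.94737:
  web: d = -18.94737 mm → contributes +466350.2 mm⁴
  top flange (beyond web): d = 21.05263 mm → contributes +504122.9 mm⁴
  bottom flange (beyond web): d = 21.05263 mm → contributes +504122.9 mm⁴
Total I = 1 474 596 mm⁴.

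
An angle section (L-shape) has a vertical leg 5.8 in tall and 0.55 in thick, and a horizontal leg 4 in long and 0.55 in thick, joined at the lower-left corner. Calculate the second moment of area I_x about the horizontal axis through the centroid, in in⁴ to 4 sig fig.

I_x ≈ 17.19 in⁴

Break the section into simple shapes (no overlaps), measuring from the bottom-left corner of the bounding box.
Vertical leg: 0.55 × 5.8, A = 3.19 in², y = 2.9 in, Ī = 8.94263 in⁴.
Horizontal leg (remainder): 3.45 × 0.55, A = 1.8975 in², y = 0.275 in, Ī = 0.0478328 in⁴.
Centroid: ȳ = ΣA·y / ΣA = 1.92095 in.
Transfer each piece to the horizontal axis through the centroid using Ī + A·d² with d = y − 1.92095:
  vertical leg: d = 0.979054 in → contributes +12.0004 in⁴
  horizontal leg (remainder): d = -1.64595 in → contributes +5.18842 in⁴
Total I = 17.1888 in⁴.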